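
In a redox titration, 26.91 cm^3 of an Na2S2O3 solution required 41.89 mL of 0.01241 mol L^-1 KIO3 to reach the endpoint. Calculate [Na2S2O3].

n(KIO3) = 0.01241 x 0.04189 = 0.0005199 mol.
From the balanced equation, 1 mol KIO3 reacts with 6 mol Na2S2O3, so n(Na2S2O3) = 0.0005199 x 6/1 = 0.003119 mol.
[Na2S2O3] = 0.003119 / 0.02691 L = 0.116 M.

0.116 M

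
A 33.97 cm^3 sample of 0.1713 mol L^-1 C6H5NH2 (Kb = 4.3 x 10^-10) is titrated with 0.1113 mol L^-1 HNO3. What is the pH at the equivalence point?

2.90

n(C6H5NH2) = 0.1713 x 0.03397 = 0.005819 mol; V(HNO3) at equivalence = 0.005819/0.1113 = 0.05228 L.
At equivalence the base is fully converted to C6H5NH3+; total volume = 0.08625 L, so [C6H5NH3+] = 0.005819/0.08625 = 0.06747 M.
Ka(C6H5NH3+) = Kw/Kb = 1.0e-14 / 4.3 x 10^-10 = 2.33e-5.
[H^+] = sqrt(Ka x [C6H5NH3+]) = sqrt(2.33e-5 x 0.06747) = 0.00125 M.
pH = -log(0.00125) = 2.90.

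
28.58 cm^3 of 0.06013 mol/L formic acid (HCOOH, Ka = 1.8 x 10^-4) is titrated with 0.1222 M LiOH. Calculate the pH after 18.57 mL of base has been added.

n(acid) = 0.06013 x 0.02858 = 0.001719 mol; n(LiOH) added = 0.1222 x 0.01857 = 0.002269 mol.
Base is in excess by 0.002269 - 0.001719 = 0.0005507 mol in a total volume of 0.04715 L.
[OH^-] = 0.0005507/0.04715 = 0.01168 M, so pOH = 1.93 and pH = 14.00 - 1.93 = 12.07.

12.07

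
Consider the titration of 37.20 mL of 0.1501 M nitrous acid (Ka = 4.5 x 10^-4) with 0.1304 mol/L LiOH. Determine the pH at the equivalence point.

n(HNO2) = 0.1501 x 0.03720 = 0.005584 mol; V(LiOH) at equivalence = 0.005584/0.1304 = 0.04282 L.
At equivalence all the acid is converted to NO2-; total volume = 0.03720 + 0.04282 = 0.08002 L, so [NO2-] = 0.005584/0.08002 = 0.06978 M.
Kb = Kw/Ka = 1.0e-14 / 4.5 x 10^-4 = 2.22e-11.
[OH^-] = sqrt(Kb x [NO2-]) = sqrt(2.22e-11 x 0.06978) = 1.25e-6 M.
pOH = 5.90, so pH = 14.00 - 5.90 = 8.10.

8.10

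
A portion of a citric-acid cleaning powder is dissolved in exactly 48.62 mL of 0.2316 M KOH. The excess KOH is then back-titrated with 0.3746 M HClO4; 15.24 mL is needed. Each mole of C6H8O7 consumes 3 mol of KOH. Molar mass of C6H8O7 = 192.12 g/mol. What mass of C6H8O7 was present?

Total n(KOH) added = 0.2316 x 0.04862 = 0.01126 mol.
n(HClO4) used = 0.3746 x 0.01524 = 0.005709 mol, which equals the excess n(KOH).
So n(KOH) consumed by the sample = 0.01126 - 0.005709 = 0.005551 mol.
n(C6H8O7) = 0.005551 / 3 = 0.001850 mol.
mass = 0.001850 mol x 192.12 g/mol = 0.356 g.

0.356 g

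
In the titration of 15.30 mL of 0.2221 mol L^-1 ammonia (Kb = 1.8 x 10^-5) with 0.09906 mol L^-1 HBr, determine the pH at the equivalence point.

n(NH3) = 0.2221 x 0.01530 = 0.003398 mol; V(HBr) at equivalence = 0.003398/0.09906 = 0.03430 L.
At equivalence the base is fully converted to NH4+; total volume = 0.04960 L, so [NH4+] = 0.003398/0.04960 = 0.06851 M.
Ka(NH4+) = Kw/Kb = 1.0e-14 / 1.8 x 10^-5 = 5.56e-10.
[H^+] = sqrt(Ka x [NH4+]) = sqrt(5.56e-10 x 0.06851) = 6.17e-6 M.
pH = -log(6.17e-6) = 5.21.

5.21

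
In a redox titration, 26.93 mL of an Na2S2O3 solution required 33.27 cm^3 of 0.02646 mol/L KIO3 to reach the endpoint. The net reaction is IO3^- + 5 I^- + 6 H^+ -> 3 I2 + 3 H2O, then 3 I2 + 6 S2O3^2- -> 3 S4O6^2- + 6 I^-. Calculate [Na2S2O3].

0.196 M

n(KIO3) = 0.02646 x 0.03327 = 0.0008803 mol.
From the balanced equation, 1 mol KIO3 reacts with 6 mol Na2S2O3, so n(Na2S2O3) = 0.0008803 x 6/1 = 0.005282 mol.
[Na2S2O3] = 0.005282 / 0.02693 L = 0.196 M.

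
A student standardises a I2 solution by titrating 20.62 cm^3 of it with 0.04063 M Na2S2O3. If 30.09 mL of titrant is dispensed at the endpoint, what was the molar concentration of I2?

n(Na2S2O3) = 0.04063 x 0.03009 = 0.001223 mol.
From the balanced equation, 2 mol Na2S2O3 reacts with 1 mol I2, so n(I2) = 0.001223 x 1/2 = 0.0006113 mol.
[I2] = 0.0006113 / 0.02062 L = 0.0296 M.

0.0296 M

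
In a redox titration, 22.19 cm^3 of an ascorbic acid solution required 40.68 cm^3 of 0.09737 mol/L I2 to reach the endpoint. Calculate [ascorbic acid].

0.179 M

n(I2) = 0.09737 x 0.04068 = 0.003961 mol.
From the balanced equation, 1 mol I2 reacts with 1 mol ascorbic acid, so n(ascorbic acid) = 0.003961 x 1/1 = 0.003961 mol.
[ascorbic acid] = 0.003961 / 0.02219 L = 0.179 M.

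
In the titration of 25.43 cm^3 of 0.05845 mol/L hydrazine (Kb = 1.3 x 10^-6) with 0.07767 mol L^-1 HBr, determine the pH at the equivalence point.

n(N2H4) = 0.05845 x 0.02543 = 0.001486 mol; V(HBr) at equivalence = 0.001486/0.07767 = 0.01914 L.
At equivalence the base is fully converted to N2H5+; total volume = 0.04457 L, so [N2H5+] = 0.001486/0.04457 = 0.03335 M.
Ka(N2H5+) = Kw/Kb = 1.0e-14 / 1.3 x 10^-6 = 7.69e-9.
[H^+] = sqrt(Ka x [N2H5+]) = sqrt(7.69e-9 x 0.03335) = 1.60e-5 M.
pH = -log(1.60e-5) = 4.80.

4.80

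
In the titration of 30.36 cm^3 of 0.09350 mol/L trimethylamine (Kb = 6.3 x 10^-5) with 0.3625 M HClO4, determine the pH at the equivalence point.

5.46

n((CH3)3N) = 0.09350 x 0.03036 = 0.002839 mol; V(HClO4) at equivalence = 0.002839/0.3625 = 0.007831 L.
At equivalence the base is fully converted to (CH3)3NH+; total volume = 0.03819 L, so [(CH3)3NH+] = 0.002839/0.03819 = 0.07433 M.
Ka((CH3)3NH+) = Kw/Kb = 1.0e-14 / 6.3 x 10^-5 = 1.59e-10.
[H^+] = sqrt(Ka x [(CH3)3NH+]) = sqrt(1.59e-10 x 0.07433) = 3.43e-6 M.
pH = -log(3.43e-6) = 5.46.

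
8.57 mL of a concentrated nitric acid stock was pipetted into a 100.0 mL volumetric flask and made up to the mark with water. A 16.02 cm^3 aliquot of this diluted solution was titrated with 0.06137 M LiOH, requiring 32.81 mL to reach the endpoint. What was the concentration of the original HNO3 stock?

n(LiOH) = 0.06137 x 0.03281 = 0.002014 mol.
n(HNO3) in the aliquot = 0.002014 mol.
[diluted HNO3] = 0.002014 / 0.01602 = 0.1257 M.
Dilution factor = 100.0/8.570 = 11.67, so [stock] = 0.1257 x 11.67 = 1.47 M.

1.47 M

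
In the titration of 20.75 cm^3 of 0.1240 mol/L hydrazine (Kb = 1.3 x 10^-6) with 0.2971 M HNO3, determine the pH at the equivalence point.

n(N2H4) = 0.1240 x 0.02075 = 0.002573 mol; V(HNO3) at equivalence = 0.002573/0.2971 = 0.008660 L.
At equivalence the base is fully converted to N2H5+; total volume = 0.02941 L, so [N2H5+] = 0.002573/0.02941 = 0.08749 M.
Ka(N2H5+) = Kw/Kb = 1.0e-14 / 1.3 x 10^-6 = 7.69e-9.
[H^+] = sqrt(Ka x [N2H5+]) = sqrt(7.69e-9 x 0.08749) = 2.59e-5 M.
pH = -log(2.59e-5) = 4.59.

4.59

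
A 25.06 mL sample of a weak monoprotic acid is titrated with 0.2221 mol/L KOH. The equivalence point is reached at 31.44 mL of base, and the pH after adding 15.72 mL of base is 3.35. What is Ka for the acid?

4.5 x 10^-4

15.72 mL is half of the equivalence volume, so this is the half-equivalence point where [HA] = [A^-].
At half-equivalence pH = pKa, so pKa = 3.35.
Ka = 10^(-3.35) = 4.5 x 10^-4.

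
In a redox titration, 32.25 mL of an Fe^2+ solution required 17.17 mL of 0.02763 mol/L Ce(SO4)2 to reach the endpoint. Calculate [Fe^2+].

n(Ce(SO4)2) = 0.02763 x 0.01717 = 0.0004744 mol.
From the balanced equation, 1 mol Ce(SO4)2 reacts with 1 mol Fe^2+, so n(Fe^2+) = 0.0004744 x 1/1 = 0.0004744 mol.
[Fe^2+] = 0.0004744 / 0.03225 L = 0.0147 M.

0.0147 M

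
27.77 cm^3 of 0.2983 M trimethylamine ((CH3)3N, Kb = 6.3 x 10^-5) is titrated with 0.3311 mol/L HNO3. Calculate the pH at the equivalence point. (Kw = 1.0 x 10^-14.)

n((CH3)3N) = 0.2983 x 0.02777 = 0.008284 mol; V(HNO3) at equivalence = 0.008284/0.3311 = 0.02502 L.
At equivalence the base is fully converted to (CH3)3NH+; total volume = 0.05279 L, so [(CH3)3NH+] = 0.008284/0.05279 = 0.1569 M.
Ka((CH3)3NH+) = Kw/Kb = 1.0e-14 / 6.3 x 10^-5 = 1.59e-10.
[H^+] = sqrt(Ka x [(CH3)3NH+]) = sqrt(1.59e-10 x 0.1569) = 4.99e-6 M.
pH = -log(4.99e-6) = 5.30.

5.30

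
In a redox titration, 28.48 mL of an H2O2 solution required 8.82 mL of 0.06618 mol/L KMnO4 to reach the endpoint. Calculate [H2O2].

0.0512 M

n(KMnO4) = 0.06618 x 0.008820 = 0.0005837 mol.
From the balanced equation, 2 mol KMnO4 reacts with 5 mol H2O2, so n(H2O2) = 0.0005837 x 5/2 = 0.001459 mol.
[H2O2] = 0.001459 / 0.02848 L = 0.0512 M.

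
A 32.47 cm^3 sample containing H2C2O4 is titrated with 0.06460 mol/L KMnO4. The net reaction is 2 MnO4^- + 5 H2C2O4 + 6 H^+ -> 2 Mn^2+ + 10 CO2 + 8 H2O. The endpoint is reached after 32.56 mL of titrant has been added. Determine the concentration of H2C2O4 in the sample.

0.162 M

n(KMnO4) = 0.06460 x 0.03256 = 0.002103 mol.
From the balanced equation, 2 mol KMnO4 reacts with 5 mol H2C2O4, so n(H2C2O4) = 0.002103 x 5/2 = 0.005258 mol.
[H2C2O4] = 0.005258 / 0.03247 L = 0.162 M.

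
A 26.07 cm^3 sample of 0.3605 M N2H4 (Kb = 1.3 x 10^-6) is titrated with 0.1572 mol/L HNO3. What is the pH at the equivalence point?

4.54

n(N2H4) = 0.3605 x 0.02607 = 0.009398 mol; V(HNO3) at equivalence = 0.009398/0.1572 = 0.05979 L.
At equivalence the base is fully converted to N2H5+; total volume = 0.08586 L, so [N2H5+] = 0.009398/0.08586 = 0.1095 M.
Ka(N2H5+) = Kw/Kb = 1.0e-14 / 1.3 x 10^-6 = 7.69e-9.
[H^+] = sqrt(Ka x [N2H5+]) = sqrt(7.69e-9 x 0.1095) = 2.90e-5 M.
pH = -log(2.90e-5) = 4.54.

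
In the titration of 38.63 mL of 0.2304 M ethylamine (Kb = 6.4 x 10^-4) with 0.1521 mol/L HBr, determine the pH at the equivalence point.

n(C2H5NH2) = 0.2304 x 0.03863 = 0.008900 mol; V(HBr) at equivalence = 0.008900/0.1521 = 0.05852 L.
At equivalence the base is fully converted to C2H5NH3+; total volume = 0.09715 L, so [C2H5NH3+] = 0.008900/0.09715 = 0.09162 M.
Ka(C2H5NH3+) = Kw/Kb = 1.0e-14 / 6.4 x 10^-4 = 1.56e-11.
[H^+] = sqrt(Ka x [C2H5NH3+]) = sqrt(1.56e-11 x 0.09162) = 1.20e-6 M.
pH = -log(1.20e-6) = 5.92.

5.92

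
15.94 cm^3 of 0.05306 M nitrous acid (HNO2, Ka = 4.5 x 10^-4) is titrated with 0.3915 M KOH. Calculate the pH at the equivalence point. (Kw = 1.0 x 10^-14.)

8.01

n(HNO2) = 0.05306 x 0.01594 = 0.0008458 mol; V(KOH) at equivalence = 0.0008458/0.3915 = 0.002160 L.
At equivalence all the acid is converted to NO2-; total volume = 0.01594 + 0.002160 = 0.01810 L, so [NO2-] = 0.0008458/0.01810 = 0.04673 M.
Kb = Kw/Ka = 1.0e-14 / 4.5 x 10^-4 = 2.22e-11.
[OH^-] = sqrt(Kb x [NO2-]) = sqrt(2.22e-11 x 0.04673) = 1.02e-6 M.
pOH = 5.99, so pH = 14.00 - 5.99 = 8.01.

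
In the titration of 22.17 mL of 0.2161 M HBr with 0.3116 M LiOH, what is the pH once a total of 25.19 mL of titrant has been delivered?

n(acid) = 0.2161 x 0.02217 = 0.004791 mol; n(LiOH) added = 0.3116 x 0.02519 = 0.007849 mol.
Base is in excess by 0.007849 - 0.004791 = 0.003058 mol in a total volume of 0.04736 L.
[OH^-] = 0.003058/0.04736 = 0.06457 M, so pOH = 1.19 and pH = 14.00 - 1.19 = 12.81.

12.81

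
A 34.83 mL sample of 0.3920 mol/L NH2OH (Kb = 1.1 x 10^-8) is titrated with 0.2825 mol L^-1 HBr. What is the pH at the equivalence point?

n(NH2OH) = 0.3920 x 0.03483 = 0.01365 mol; V(HBr) at equivalence = 0.01365/0.2825 = 0.04833 L.
At equivalence the base is fully converted to NH3OH+; total volume = 0.08316 L, so [NH3OH+] = 0.01365/0.08316 = 0.1642 M.
Ka(NH3OH+) = Kw/Kb = 1.0e-14 / 1.1 x 10^-8 = 9.09e-7.
[H^+] = sqrt(Ka x [NH3OH+]) = sqrt(9.09e-7 x 0.1642) = 0.000386 M.
pH = -log(0.000386) = 3.41.

3.41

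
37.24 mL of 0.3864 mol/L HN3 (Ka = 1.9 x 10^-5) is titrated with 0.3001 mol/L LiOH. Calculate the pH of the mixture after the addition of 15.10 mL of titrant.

4.38

Initial n(HN3) = 0.3864 x 0.03724 = 0.01439 mol.
n(LiOH) added = 0.3001 x 0.01510 = 0.004532 mol, converting that many moles of HN3 to N3-.
Remaining n(HN3) = 0.009858 mol; n(N3-) = 0.004532 mol.
By Henderson-Hasselbalch, pH = pKa + log([A^-]/[HA]) = 4.72 + log(0.004532/0.009858) = 4.72 + (-0.34) = 4.38.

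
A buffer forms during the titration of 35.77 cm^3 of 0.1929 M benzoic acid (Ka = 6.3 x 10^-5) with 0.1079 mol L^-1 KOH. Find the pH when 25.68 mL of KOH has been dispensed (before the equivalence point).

Initial n(C6H5COOH) = 0.1929 x 0.03577 = 0.006900 mol.
n(KOH) added = 0.1079 x 0.02568 = 0.002771 mol, converting that many moles of C6H5COOH to C6H5COO-.
Remaining n(C6H5COOH) = 0.004129 mol; n(C6H5COO-) = 0.002771 mol.
By Henderson-Hasselbalch, pH = pKa + log([A^-]/[HA]) = 4.20 + log(0.002771/0.004129) = 4.20 + (-0.17) = 4.03.

4.03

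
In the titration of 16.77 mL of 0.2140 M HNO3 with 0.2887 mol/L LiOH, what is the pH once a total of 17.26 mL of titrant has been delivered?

12.61

n(acid) = 0.2140 x 0.01677 = 0.003589 mol; n(LiOH) added = 0.2887 x 0.01726 = 0.004983 mol.
Base is in excess by 0.004983 - 0.003589 = 0.001394 mol in a total volume of 0.03403 L.
[OH^-] = 0.001394/0.03403 = 0.04097 M, so pOH = 1.39 and pH = 14.00 - 1.39 = 12.61.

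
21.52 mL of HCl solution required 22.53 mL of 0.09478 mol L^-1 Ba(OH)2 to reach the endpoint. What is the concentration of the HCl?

n(Ba(OH)2) delivered = 0.09478 x 0.02253 = 0.002135 mol.
The reaction is 2 HCl + 1 Ba(OH)2, so n(HCl) = 0.002135 x 2/1 = 0.004271 mol.
[HCl] = 0.004271 mol / 0.02152 L = 0.198 M.

0.198 M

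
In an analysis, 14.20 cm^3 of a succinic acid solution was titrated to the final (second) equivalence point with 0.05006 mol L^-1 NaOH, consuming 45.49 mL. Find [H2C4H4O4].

0.0802 M

n(NaOH) = 0.05006 x 0.04549 = 0.002277 mol.
At the final (second) equivalence point, 2 mol OH^- react per mol H2C4H4O4, so n(H2C4H4O4) = 0.002277 / 2 = 0.001139 mol.
[H2C4H4O4] = 0.001139 / 0.01420 L = 0.0802 M.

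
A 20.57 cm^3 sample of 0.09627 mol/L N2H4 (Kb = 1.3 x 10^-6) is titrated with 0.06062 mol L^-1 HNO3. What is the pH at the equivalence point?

4.77

n(N2H4) = 0.09627 x 0.02057 = 0.001980 mol; V(HNO3) at equivalence = 0.001980/0.06062 = 0.03267 L.
At equivalence the base is fully converted to N2H5+; total volume = 0.05324 L, so [N2H5+] = 0.001980/0.05324 = 0.03720 M.
Ka(N2H5+) = Kw/Kb = 1.0e-14 / 1.3 x 10^-6 = 7.69e-9.
[H^+] = sqrt(Ka x [N2H5+]) = sqrt(7.69e-9 x 0.03720) = 1.69e-5 M.
pH = -log(1.69e-5) = 4.77.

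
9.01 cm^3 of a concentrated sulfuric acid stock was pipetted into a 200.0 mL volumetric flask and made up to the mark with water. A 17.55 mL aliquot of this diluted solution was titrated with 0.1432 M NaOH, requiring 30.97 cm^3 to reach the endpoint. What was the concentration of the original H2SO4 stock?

n(NaOH) = 0.1432 x 0.03097 = 0.004435 mol.
n(H2SO4) in the aliquot = 0.004435 x 1/2 = 0.002217 mol.
[diluted H2SO4] = 0.002217 / 0.01755 = 0.1264 M.
Dilution factor = 200.0/9.010 = 22.20, so [stock] = 0.1264 x 22.20 = 2.80 M.

2.80 M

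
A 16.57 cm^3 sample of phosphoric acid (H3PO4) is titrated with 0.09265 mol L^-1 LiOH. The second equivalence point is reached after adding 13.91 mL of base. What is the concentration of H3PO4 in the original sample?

0.0389 M

n(LiOH) = 0.09265 x 0.01391 = 0.001289 mol.
At the second equivalence point, 2 mol OH^- react per mol H3PO4, so n(H3PO4) = 0.001289 / 2 = 0.0006444 mol.
[H3PO4] = 0.0006444 / 0.01657 L = 0.0389 M.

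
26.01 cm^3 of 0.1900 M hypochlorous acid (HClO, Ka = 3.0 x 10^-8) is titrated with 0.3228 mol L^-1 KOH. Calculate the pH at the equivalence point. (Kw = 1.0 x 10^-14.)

10.30

n(HClO) = 0.1900 x 0.02601 = 0.004942 mol; V(KOH) at equivalence = 0.004942/0.3228 = 0.01531 L.
At equivalence all the acid is converted to ClO-; total volume = 0.02601 + 0.01531 = 0.04132 L, so [ClO-] = 0.004942/0.04132 = 0.1196 M.
Kb = Kw/Ka = 1.0e-14 / 3.0 x 10^-8 = 3.33e-7.
[OH^-] = sqrt(Kb x [ClO-]) = sqrt(3.33e-7 x 0.1196) = 0.000200 M.
pOH = 3.70, so pH = 14.00 - 3.70 = 10.30.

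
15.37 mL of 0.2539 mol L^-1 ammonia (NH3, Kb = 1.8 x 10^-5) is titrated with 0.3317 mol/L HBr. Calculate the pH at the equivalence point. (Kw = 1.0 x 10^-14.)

5.05

n(NH3) = 0.2539 x 0.01537 = 0.003902 mol; V(HBr) at equivalence = 0.003902/0.3317 = 0.01176 L.
At equivalence the base is fully converted to NH4+; total volume = 0.02713 L, so [NH4+] = 0.003902/0.02713 = 0.1438 M.
Ka(NH4+) = Kw/Kb = 1.0e-14 / 1.8 x 10^-5 = 5.56e-10.
[H^+] = sqrt(Ka x [NH4+]) = sqrt(5.56e-10 x 0.1438) = 8.94e-6 M.
pH = -log(8.94e-6) = 5.05.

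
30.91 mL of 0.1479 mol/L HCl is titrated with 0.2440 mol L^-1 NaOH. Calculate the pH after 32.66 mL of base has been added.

n(acid) = 0.1479 x 0.03091 = 0.004572 mol; n(NaOH) added = 0.2440 x 0.03266 = 0.007969 mol.
Base is in excess by 0.007969 - 0.004572 = 0.003397 mol in a total volume of 0.06357 L.
[OH^-] = 0.003397/0.06357 = 0.05344 M, so pOH = 1.27 and pH = 14.00 - 1.27 = 12.73.

12.73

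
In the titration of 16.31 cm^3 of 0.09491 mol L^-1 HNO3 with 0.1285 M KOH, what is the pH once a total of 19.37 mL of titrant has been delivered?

12.42

n(acid) = 0.09491 x 0.01631 = 0.001548 mol; n(KOH) added = 0.1285 x 0.01937 = 0.002489 mol.
Base is in excess by 0.002489 - 0.001548 = 0.0009411 mol in a total volume of 0.03568 L.
[OH^-] = 0.0009411/0.03568 = 0.02638 M, so pOH = 1.58 and pH = 14.00 - 1.58 = 12.42.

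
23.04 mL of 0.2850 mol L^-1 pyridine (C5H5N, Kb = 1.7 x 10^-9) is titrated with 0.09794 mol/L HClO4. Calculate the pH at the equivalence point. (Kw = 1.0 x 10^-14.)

3.18

n(C5H5N) = 0.2850 x 0.02304 = 0.006566 mol; V(HClO4) at equivalence = 0.006566/0.09794 = 0.06705 L.
At equivalence the base is fully converted to C5H5NH+; total volume = 0.09009 L, so [C5H5NH+] = 0.006566/0.09009 = 0.07289 M.
Ka(C5H5NH+) = Kw/Kb = 1.0e-14 / 1.7 x 10^-9 = 5.88e-6.
[H^+] = sqrt(Ka x [C5H5NH+]) = sqrt(5.88e-6 x 0.07289) = 0.000655 M.
pH = -log(0.000655) = 3.18.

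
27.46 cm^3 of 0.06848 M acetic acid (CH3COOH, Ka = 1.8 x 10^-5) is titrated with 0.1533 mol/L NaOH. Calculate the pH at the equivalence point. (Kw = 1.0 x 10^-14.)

n(CH3COOH) = 0.06848 x 0.02746 = 0.001880 mol; V(NaOH) at equivalence = 0.001880/0.1533 = 0.01227 L.
At equivalence all the acid is converted to CH3COO-; total volume = 0.02746 + 0.01227 = 0.03973 L, so [CH3COO-] = 0.001880/0.03973 = 0.04734 M.
Kb = Kw/Ka = 1.0e-14 / 1.8 x 10^-5 = 5.56e-10.
[OH^-] = sqrt(Kb x [CH3COO-]) = sqrt(5.56e-10 x 0.04734) = 5.13e-6 M.
pOH = 5.29, so pH = 14.00 - 5.29 = 8.71.

8.71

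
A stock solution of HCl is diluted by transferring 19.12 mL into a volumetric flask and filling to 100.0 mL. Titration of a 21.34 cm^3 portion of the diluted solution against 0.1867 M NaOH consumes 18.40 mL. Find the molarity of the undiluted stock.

n(NaOH) = 0.1867 x 0.01840 = 0.003435 mol.
n(HCl) in the aliquot = 0.003435 mol.
[diluted HCl] = 0.003435 / 0.02134 = 0.1610 M.
Dilution factor = 100.0/19.12 = 5.230, so [stock] = 0.1610 x 5.230 = 0.842 M.

0.842 M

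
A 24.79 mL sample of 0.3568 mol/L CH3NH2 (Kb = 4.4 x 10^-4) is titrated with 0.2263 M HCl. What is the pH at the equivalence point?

n(CH3NH2) = 0.3568 x 0.02479 = 0.008845 mol; V(HCl) at equivalence = 0.008845/0.2263 = 0.03909 L.
At equivalence the base is fully converted to CH3NH3+; total volume = 0.06388 L, so [CH3NH3+] = 0.008845/0.06388 = 0.1385 M.
Ka(CH3NH3+) = Kw/Kb = 1.0e-14 / 4.4 x 10^-4 = 2.27e-11.
[H^+] = sqrt(Ka x [CH3NH3+]) = sqrt(2.27e-11 x 0.1385) = 1.77e-6 M.
pH = -log(1.77e-6) = 5.75.

5.75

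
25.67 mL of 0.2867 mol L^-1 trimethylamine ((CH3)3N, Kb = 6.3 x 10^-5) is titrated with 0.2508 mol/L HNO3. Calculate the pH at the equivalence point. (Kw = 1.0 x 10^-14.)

5.34

n((CH3)3N) = 0.2867 x 0.02567 = 0.007360 mol; V(HNO3) at equivalence = 0.007360/0.2508 = 0.02934 L.
At equivalence the base is fully converted to (CH3)3NH+; total volume = 0.05501 L, so [(CH3)3NH+] = 0.007360/0.05501 = 0.1338 M.
Ka((CH3)3NH+) = Kw/Kb = 1.0e-14 / 6.3 x 10^-5 = 1.59e-10.
[H^+] = sqrt(Ka x [(CH3)3NH+]) = sqrt(1.59e-10 x 0.1338) = 4.61e-6 M.
pH = -log(4.61e-6) = 5.34.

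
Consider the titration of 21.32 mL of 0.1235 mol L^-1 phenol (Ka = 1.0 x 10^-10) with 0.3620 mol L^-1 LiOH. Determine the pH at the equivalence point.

11.48

n(C6H5OH) = 0.1235 x 0.02132 = 0.002633 mol; V(LiOH) at equivalence = 0.002633/0.3620 = 0.007274 L.
At equivalence all the acid is converted to C6H5O-; total volume = 0.02132 + 0.007274 = 0.02859 L, so [C6H5O-] = 0.002633/0.02859 = 0.09208 M.
Kb = Kw/Ka = 1.0e-14 / 1.0 x 10^-10 = 0.000100.
[OH^-] = sqrt(Kb x [C6H5O-]) = sqrt(0.000100 x 0.09208) = 0.00303 M.
pOH = 2.52, so pH = 14.00 - 2.52 = 11.48.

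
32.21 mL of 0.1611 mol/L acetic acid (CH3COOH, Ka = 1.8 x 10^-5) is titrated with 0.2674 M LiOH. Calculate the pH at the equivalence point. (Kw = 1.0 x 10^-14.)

8.87

n(CH3COOH) = 0.1611 x 0.03221 = 0.005189 mol; V(LiOH) at equivalence = 0.005189/0.2674 = 0.01941 L.
At equivalence all the acid is converted to CH3COO-; total volume = 0.03221 + 0.01941 = 0.05162 L, so [CH3COO-] = 0.005189/0.05162 = 0.1005 M.
Kb = Kw/Ka = 1.0e-14 / 1.8 x 10^-5 = 5.56e-10.
[OH^-] = sqrt(Kb x [CH3COO-]) = sqrt(5.56e-10 x 0.1005) = 7.47e-6 M.
pOH = 5.13, so pH = 14.00 - 5.13 = 8.87.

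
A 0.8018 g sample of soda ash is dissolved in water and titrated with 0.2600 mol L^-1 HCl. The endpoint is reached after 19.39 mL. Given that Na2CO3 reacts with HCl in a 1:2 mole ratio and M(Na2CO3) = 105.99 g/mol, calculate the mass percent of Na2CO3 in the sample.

n(HCl) = 0.2600 x 0.01939 = 0.005041 mol.
n(Na2CO3) = 0.005041 / 2 = 0.002521 mol.
mass of Na2CO3 = 0.002521 x 105.99 = 0.2672 g.
% purity = 0.2672 / 0.8018 x 100 = 33.3%.

33.3%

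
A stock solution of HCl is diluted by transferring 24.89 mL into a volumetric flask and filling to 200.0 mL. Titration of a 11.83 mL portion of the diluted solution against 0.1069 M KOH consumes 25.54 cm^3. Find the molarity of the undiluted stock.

1.85 M

n(KOH) = 0.1069 x 0.02554 = 0.002730 mol.
n(HCl) in the aliquot = 0.002730 mol.
[diluted HCl] = 0.002730 / 0.01183 = 0.2308 M.
Dilution factor = 200.0/24.89 = 8.035, so [stock] = 0.2308 x 8.035 = 1.85 M.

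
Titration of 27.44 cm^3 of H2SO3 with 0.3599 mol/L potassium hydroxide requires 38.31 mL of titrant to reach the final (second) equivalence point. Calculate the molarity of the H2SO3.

0.251 M

n(KOH) = 0.3599 x 0.03831 = 0.01379 mol.
At the final (second) equivalence point, 2 mol OH^- react per mol H2SO3, so n(H2SO3) = 0.01379 / 2 = 0.006894 mol.
[H2SO3] = 0.006894 / 0.02744 L = 0.251 M.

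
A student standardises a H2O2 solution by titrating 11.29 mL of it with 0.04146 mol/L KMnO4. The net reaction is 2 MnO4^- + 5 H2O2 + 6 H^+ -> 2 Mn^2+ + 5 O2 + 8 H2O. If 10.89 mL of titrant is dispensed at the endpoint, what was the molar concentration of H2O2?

0.100 M

n(KMnO4) = 0.04146 x 0.01089 = 0.0004515 mol.
From the balanced equation, 2 mol KMnO4 reacts with 5 mol H2O2, so n(H2O2) = 0.0004515 x 5/2 = 0.001129 mol.
[H2O2] = 0.001129 / 0.01129 L = 0.100 M.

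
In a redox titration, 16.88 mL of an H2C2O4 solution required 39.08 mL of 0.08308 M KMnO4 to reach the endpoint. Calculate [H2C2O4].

0.481 M

n(KMnO4) = 0.08308 x 0.03908 = 0.003247 mol.
From the balanced equation, 2 mol KMnO4 reacts with 5 mol H2C2O4, so n(H2C2O4) = 0.003247 x 5/2 = 0.008117 mol.
[H2C2O4] = 0.008117 / 0.01688 L = 0.481 M.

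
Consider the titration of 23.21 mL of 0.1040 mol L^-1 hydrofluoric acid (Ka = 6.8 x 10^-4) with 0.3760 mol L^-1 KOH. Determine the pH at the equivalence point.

8.04

n(HF) = 0.1040 x 0.02321 = 0.002414 mol; V(KOH) at equivalence = 0.002414/0.3760 = 0.006420 L.
At equivalence all the acid is converted to F-; total volume = 0.02321 + 0.006420 = 0.02963 L, so [F-] = 0.002414/0.02963 = 0.08147 M.
Kb = Kw/Ka = 1.0e-14 / 6.8 x 10^-4 = 1.47e-11.
[OH^-] = sqrt(Kb x [F-]) = sqrt(1.47e-11 x 0.08147) = 1.09e-6 M.
pOH = 5.96, so pH = 14.00 - 5.96 = 8.04.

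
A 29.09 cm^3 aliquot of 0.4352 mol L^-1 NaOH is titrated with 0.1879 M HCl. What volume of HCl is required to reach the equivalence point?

67.4 mL

n(NaOH) = 0.4352 mol/L x 0.02909 L = 0.01266 mol.
At equivalence n(HCl) = n(NaOH) = 0.01266 mol.
V(HCl) = 0.01266 / 0.1879 = 0.06738 L = 67.4 mL.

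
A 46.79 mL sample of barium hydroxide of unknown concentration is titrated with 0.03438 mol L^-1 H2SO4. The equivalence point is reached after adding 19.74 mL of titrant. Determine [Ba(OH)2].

n(H2SO4) delivered = 0.03438 x 0.01974 = 0.0006787 mol.
For a 1:1 reaction, n(Ba(OH)2) = 0.0006787 mol.
[Ba(OH)2] = 0.0006787 mol / 0.04679 L = 0.0145 M.

0.0145 M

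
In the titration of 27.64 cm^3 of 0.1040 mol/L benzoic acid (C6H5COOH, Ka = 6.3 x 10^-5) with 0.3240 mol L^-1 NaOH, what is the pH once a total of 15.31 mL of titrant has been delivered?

n(acid) = 0.1040 x 0.02764 = 0.002875 mol; n(NaOH) added = 0.3240 x 0.01531 = 0.004960 mol.
Base is in excess by 0.004960 - 0.002875 = 0.002086 mol in a total volume of 0.04295 L.
[OH^-] = 0.002086/0.04295 = 0.04857 M, so pOH = 1.31 and pH = 14.00 - 1.31 = 12.69.

12.69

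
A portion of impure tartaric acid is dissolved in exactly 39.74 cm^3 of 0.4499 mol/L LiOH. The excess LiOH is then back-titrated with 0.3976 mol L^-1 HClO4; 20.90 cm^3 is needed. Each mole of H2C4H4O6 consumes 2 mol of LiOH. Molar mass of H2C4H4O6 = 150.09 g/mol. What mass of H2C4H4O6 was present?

0.718 g

Total n(LiOH) added = 0.4499 x 0.03974 = 0.01788 mol.
n(HClO4) used = 0.3976 x 0.02090 = 0.008310 mol, which equals the excess n(LiOH).
So n(LiOH) consumed by the sample = 0.01788 - 0.008310 = 0.009569 mol.
n(H2C4H4O6) = 0.009569 / 2 = 0.004785 mol.
mass = 0.004785 mol x 150.09 g/mol = 0.718 g.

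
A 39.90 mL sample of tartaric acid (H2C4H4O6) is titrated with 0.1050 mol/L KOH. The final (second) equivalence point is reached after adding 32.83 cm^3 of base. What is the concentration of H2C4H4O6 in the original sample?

n(KOH) = 0.1050 x 0.03283 = 0.003447 mol.
At the final (second) equivalence point, 2 mol OH^- react per mol H2C4H4O6, so n(H2C4H4O6) = 0.003447 / 2 = 0.001724 mol.
[H2C4H4O6] = 0.001724 / 0.03990 L = 0.0432 M.

0.0432 M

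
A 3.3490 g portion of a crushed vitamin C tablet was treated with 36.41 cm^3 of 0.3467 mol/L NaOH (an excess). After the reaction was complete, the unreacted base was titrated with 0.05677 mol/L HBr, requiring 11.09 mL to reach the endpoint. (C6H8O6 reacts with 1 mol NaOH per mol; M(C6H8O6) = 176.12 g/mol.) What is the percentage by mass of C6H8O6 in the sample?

Total n(NaOH) added = 0.3467 x 0.03641 = 0.01262 mol.
n(HBr) used = 0.05677 x 0.01109 = 0.0006296 mol, which equals the excess n(NaOH).
So n(NaOH) consumed by the sample = 0.01262 - 0.0006296 = 0.01199 mol.
n(C6H8O6) = 0.01199 / 1 = 0.01199 mol.
mass C6H8O6 = 0.01199 x 176.12 = 2.112 g, so %C6H8O6 = 2.112/3.3490 x 100 = 63.1%.

63.1%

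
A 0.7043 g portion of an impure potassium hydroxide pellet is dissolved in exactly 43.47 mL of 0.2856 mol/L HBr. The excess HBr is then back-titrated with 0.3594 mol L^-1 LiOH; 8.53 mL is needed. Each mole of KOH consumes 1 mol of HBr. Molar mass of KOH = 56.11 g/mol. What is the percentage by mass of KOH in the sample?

74.5%

Total n(HBr) added = 0.2856 x 0.04347 = 0.01242 mol.
n(LiOH) used = 0.3594 x 0.008530 = 0.003066 mol, which equals the excess n(HBr).
So n(HBr) consumed by the sample = 0.01242 - 0.003066 = 0.009349 mol.
n(KOH) = 0.009349 / 1 = 0.009349 mol.
mass KOH = 0.009349 x 56.11 = 0.5246 g, so %KOH = 0.5246/0.7043 x 100 = 74.5%.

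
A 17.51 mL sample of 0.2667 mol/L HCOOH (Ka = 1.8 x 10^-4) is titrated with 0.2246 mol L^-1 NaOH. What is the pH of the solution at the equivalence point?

n(HCOOH) = 0.2667 x 0.01751 = 0.004670 mol; V(NaOH) at equivalence = 0.004670/0.2246 = 0.02079 L.
At equivalence all the acid is converted to HCOO-; total volume = 0.01751 + 0.02079 = 0.03830 L, so [HCOO-] = 0.004670/0.03830 = 0.1219 M.
Kb = Kw/Ka = 1.0e-14 / 1.8 x 10^-4 = 5.56e-11.
[OH^-] = sqrt(Kb x [HCOO-]) = sqrt(5.56e-11 x 0.1219) = 2.60e-6 M.
pOH = 5.58, so pH = 14.00 - 5.58 = 8.42.

8.42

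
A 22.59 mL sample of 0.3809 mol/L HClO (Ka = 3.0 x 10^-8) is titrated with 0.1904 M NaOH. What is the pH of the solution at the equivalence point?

10.31

n(HClO) = 0.3809 x 0.02259 = 0.008605 mol; V(NaOH) at equivalence = 0.008605/0.1904 = 0.04519 L.
At equivalence all the acid is converted to ClO-; total volume = 0.02259 + 0.04519 = 0.06778 L, so [ClO-] = 0.008605/0.06778 = 0.1269 M.
Kb = Kw/Ka = 1.0e-14 / 3.0 x 10^-8 = 3.33e-7.
[OH^-] = sqrt(Kb x [ClO-]) = sqrt(3.33e-7 x 0.1269) = 0.000206 M.
pOH = 3.69, so pH = 14.00 - 3.69 = 10.31.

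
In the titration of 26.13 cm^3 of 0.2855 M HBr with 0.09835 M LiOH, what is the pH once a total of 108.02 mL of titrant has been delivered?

n(acid) = 0.2855 x 0.02613 = 0.007460 mol; n(LiOH) added = 0.09835 x 0.1080 = 0.01062 mol.
Base is in excess by 0.01062 - 0.007460 = 0.003164 mol in a total volume of 0.1342 L.
[OH^-] = 0.003164/0.1342 = 0.02358 M, so pOH = 1.63 and pH = 14.00 - 1.63 = 12.37.

12.37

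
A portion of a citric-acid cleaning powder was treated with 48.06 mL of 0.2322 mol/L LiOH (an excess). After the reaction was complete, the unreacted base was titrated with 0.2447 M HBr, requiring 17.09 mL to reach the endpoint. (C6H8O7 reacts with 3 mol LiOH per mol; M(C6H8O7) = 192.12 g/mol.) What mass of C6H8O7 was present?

0.447 g

Total n(LiOH) added = 0.2322 x 0.04806 = 0.01116 mol.
n(HBr) used = 0.2447 x 0.01709 = 0.004182 mol, which equals the excess n(LiOH).
So n(LiOH) consumed by the sample = 0.01116 - 0.004182 = 0.006978 mol.
n(C6H8O7) = 0.006978 / 3 = 0.002326 mol.
mass = 0.002326 mol x 192.12 g/mol = 0.447 g.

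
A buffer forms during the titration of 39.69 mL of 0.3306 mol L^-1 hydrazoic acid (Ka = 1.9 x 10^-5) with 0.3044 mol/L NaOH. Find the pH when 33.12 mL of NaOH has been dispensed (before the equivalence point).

5.24

Initial n(HN3) = 0.3306 x 0.03969 = 0.01312 mol.
n(NaOH) added = 0.3044 x 0.03312 = 0.01008 mol, converting that many moles of HN3 to N3-.
Remaining n(HN3) = 0.003040 mol; n(N3-) = 0.01008 mol.
By Henderson-Hasselbalch, pH = pKa + log([A^-]/[HA]) = 4.72 + log(0.01008/0.003040) = 4.72 + (+0.52) = 5.24.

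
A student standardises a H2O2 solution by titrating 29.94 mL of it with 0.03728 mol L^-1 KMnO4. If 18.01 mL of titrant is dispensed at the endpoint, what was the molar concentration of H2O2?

n(KMnO4) = 0.03728 x 0.01801 = 0.0006714 mol.
From the balanced equation, 2 mol KMnO4 reacts with 5 mol H2O2, so n(H2O2) = 0.0006714 x 5/2 = 0.001679 mol.
[H2O2] = 0.001679 / 0.02994 L = 0.0561 M.

0.0561 M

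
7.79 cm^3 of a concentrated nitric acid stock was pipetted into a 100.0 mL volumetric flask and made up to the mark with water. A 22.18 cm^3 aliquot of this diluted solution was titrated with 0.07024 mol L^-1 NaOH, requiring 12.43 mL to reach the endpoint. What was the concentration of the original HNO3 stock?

n(NaOH) = 0.07024 x 0.01243 = 0.0008731 mol.
n(HNO3) in the aliquot = 0.0008731 mol.
[diluted HNO3] = 0.0008731 / 0.02218 = 0.03936 M.
Dilution factor = 100.0/7.790 = 12.84, so [stock] = 0.03936 x 12.84 = 0.505 M.

0.505 M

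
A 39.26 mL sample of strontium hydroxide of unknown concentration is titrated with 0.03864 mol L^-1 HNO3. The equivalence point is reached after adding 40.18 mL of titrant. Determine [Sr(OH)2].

0.0198 M

n(HNO3) delivered = 0.03864 x 0.04018 = 0.001553 mol.
The reaction is 1 Sr(OH)2 + 2 HNO3, so n(Sr(OH)2) = 0.001553 x 1/2 = 0.0007763 mol.
[Sr(OH)2] = 0.0007763 mol / 0.03926 L = 0.0198 M.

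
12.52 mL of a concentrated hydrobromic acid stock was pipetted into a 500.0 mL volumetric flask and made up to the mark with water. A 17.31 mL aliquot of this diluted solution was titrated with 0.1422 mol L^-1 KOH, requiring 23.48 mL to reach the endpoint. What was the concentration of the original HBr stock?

n(KOH) = 0.1422 x 0.02348 = 0.003339 mol.
n(HBr) in the aliquot = 0.003339 mol.
[diluted HBr] = 0.003339 / 0.01731 = 0.1929 M.
Dilution factor = 500.0/12.52 = 39.94, so [stock] = 0.1929 x 39.94 = 7.70 M.

7.70 M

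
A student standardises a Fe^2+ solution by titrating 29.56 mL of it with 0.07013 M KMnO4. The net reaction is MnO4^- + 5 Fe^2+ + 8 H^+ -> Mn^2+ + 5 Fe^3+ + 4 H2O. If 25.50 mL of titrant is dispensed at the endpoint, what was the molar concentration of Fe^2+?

n(KMnO4) = 0.07013 x 0.02550 = 0.001788 mol.
From the balanced equation, 1 mol KMnO4 reacts with 5 mol Fe^2+, so n(Fe^2+) = 0.001788 x 5/1 = 0.008942 mol.
[Fe^2+] = 0.008942 / 0.02956 L = 0.302 M.

0.302 M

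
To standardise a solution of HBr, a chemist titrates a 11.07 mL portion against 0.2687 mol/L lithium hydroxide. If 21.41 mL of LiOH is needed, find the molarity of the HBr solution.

n(LiOH) delivered = 0.2687 x 0.02141 = 0.005753 mol.
For a 1:1 reaction, n(HBr) = 0.005753 mol.
[HBr] = 0.005753 mol / 0.01107 L = 0.520 M.

0.520 M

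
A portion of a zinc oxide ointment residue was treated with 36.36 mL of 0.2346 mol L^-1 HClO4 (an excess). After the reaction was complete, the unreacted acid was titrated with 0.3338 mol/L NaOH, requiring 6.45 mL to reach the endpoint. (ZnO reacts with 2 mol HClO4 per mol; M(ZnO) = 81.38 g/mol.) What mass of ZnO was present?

Total n(HClO4) added = 0.2346 x 0.03636 = 0.008530 mol.
n(NaOH) used = 0.3338 x 0.006450 = 0.002153 mol, which equals the excess n(HClO4).
So n(HClO4) consumed by the sample = 0.008530 - 0.002153 = 0.006377 mol.
n(ZnO) = 0.006377 / 2 = 0.003189 mol.
mass = 0.003189 mol x 81.38 g/mol = 0.259 g.

0.259 g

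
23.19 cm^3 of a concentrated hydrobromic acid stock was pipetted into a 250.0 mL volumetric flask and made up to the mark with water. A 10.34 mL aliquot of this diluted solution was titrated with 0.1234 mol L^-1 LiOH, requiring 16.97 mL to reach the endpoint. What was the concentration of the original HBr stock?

n(LiOH) = 0.1234 x 0.01697 = 0.002094 mol.
n(HBr) in the aliquot = 0.002094 mol.
[diluted HBr] = 0.002094 / 0.01034 = 0.2025 M.
Dilution factor = 250.0/23.19 = 10.78, so [stock] = 0.2025 x 10.78 = 2.18 M.

2.18 M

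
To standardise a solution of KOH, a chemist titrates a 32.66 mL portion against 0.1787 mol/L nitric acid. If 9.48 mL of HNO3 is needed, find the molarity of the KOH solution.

0.0519 M

n(HNO3) delivered = 0.1787 x 0.009480 = 0.001694 mol.
For a 1:1 reaction, n(KOH) = 0.001694 mol.
[KOH] = 0.001694 mol / 0.03266 L = 0.0519 M.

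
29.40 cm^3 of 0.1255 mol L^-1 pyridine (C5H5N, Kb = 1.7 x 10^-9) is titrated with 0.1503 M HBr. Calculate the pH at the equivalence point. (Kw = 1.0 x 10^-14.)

3.20

n(C5H5N) = 0.1255 x 0.02940 = 0.003690 mol; V(HBr) at equivalence = 0.003690/0.1503 = 0.02455 L.
At equivalence the base is fully converted to C5H5NH+; total volume = 0.05395 L, so [C5H5NH+] = 0.003690/0.05395 = 0.06839 M.
Ka(C5H5NH+) = Kw/Kb = 1.0e-14 / 1.7 x 10^-9 = 5.88e-6.
[H^+] = sqrt(Ka x [C5H5NH+]) = sqrt(5.88e-6 x 0.06839) = 0.000634 M.
pH = -log(0.000634) = 3.20.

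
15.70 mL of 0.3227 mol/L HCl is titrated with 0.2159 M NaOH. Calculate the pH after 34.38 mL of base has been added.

12.67

n(acid) = 0.3227 x 0.01570 = 0.005066 mol; n(NaOH) added = 0.2159 x 0.03438 = 0.007423 mol.
Base is in excess by 0.007423 - 0.005066 = 0.002356 mol in a total volume of 0.05008 L.
[OH^-] = 0.002356/0.05008 = 0.04705 M, so pOH = 1.33 and pH = 14.00 - 1.33 = 12.67.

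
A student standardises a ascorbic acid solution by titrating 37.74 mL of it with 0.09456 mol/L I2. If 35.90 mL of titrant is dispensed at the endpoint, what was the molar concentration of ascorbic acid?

0.0899 M

n(I2) = 0.09456 x 0.03590 = 0.003395 mol.
From the balanced equation, 1 mol I2 reacts with 1 mol ascorbic acid, so n(ascorbic acid) = 0.003395 x 1/1 = 0.003395 mol.
[ascorbic acid] = 0.003395 / 0.03774 L = 0.0899 M.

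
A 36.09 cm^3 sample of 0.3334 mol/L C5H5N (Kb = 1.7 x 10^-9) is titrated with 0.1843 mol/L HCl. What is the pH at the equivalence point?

n(C5H5N) = 0.3334 x 0.03609 = 0.01203 mol; V(HCl) at equivalence = 0.01203/0.1843 = 0.06529 L.
At equivalence the base is fully converted to C5H5NH+; total volume = 0.1014 L, so [C5H5NH+] = 0.01203/0.1014 = 0.1187 M.
Ka(C5H5NH+) = Kw/Kb = 1.0e-14 / 1.7 x 10^-9 = 5.88e-6.
[H^+] = sqrt(Ka x [C5H5NH+]) = sqrt(5.88e-6 x 0.1187) = 0.000836 M.
pH = -log(0.000836) = 3.08.

3.08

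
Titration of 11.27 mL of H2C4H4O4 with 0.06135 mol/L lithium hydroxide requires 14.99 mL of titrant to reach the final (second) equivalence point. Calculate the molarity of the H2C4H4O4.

0.0408 M

n(LiOH) = 0.06135 x 0.01499 = 0.0009196 mol.
At the final (second) equivalence point, 2 mol OH^- react per mol H2C4H4O4, so n(H2C4H4O4) = 0.0009196 / 2 = 0.0004598 mol.
[H2C4H4O4] = 0.0004598 / 0.01127 L = 0.0408 M.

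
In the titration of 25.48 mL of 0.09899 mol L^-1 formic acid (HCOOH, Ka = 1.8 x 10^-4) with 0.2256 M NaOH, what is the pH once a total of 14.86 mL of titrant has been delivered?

n(acid) = 0.09899 x 0.02548 = 0.002522 mol; n(NaOH) added = 0.2256 x 0.01486 = 0.003352 mol.
Base is in excess by 0.003352 - 0.002522 = 0.0008302 mol in a total volume of 0.04034 L.
[OH^-] = 0.0008302/0.04034 = 0.02058 M, so pOH = 1.69 and pH = 14.00 - 1.69 = 12.31.

12.31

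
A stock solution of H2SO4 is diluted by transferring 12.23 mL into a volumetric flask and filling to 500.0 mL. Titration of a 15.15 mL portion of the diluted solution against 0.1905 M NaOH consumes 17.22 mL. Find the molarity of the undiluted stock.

4.43 M

n(NaOH) = 0.1905 x 0.01722 = 0.003280 mol.
n(H2SO4) in the aliquot = 0.003280 x 1/2 = 0.001640 mol.
[diluted H2SO4] = 0.001640 / 0.01515 = 0.1083 M.
Dilution factor = 500.0/12.23 = 40.88, so [stock] = 0.1083 x 40.88 = 4.43 M.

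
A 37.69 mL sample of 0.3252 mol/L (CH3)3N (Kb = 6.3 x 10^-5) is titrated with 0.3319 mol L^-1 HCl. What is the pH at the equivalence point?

n((CH3)3N) = 0.3252 x 0.03769 = 0.01226 mol; V(HCl) at equivalence = 0.01226/0.3319 = 0.03693 L.
At equivalence the base is fully converted to (CH3)3NH+; total volume = 0.07462 L, so [(CH3)3NH+] = 0.01226/0.07462 = 0.1643 M.
Ka((CH3)3NH+) = Kw/Kb = 1.0e-14 / 6.3 x 10^-5 = 1.59e-10.
[H^+] = sqrt(Ka x [(CH3)3NH+]) = sqrt(1.59e-10 x 0.1643) = 5.11e-6 M.
pH = -log(5.11e-6) = 5.29.

5.29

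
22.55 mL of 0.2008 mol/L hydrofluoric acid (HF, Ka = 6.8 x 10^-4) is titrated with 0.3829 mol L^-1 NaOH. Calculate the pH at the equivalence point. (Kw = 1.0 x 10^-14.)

8.14

n(HF) = 0.2008 x 0.02255 = 0.004528 mol; V(NaOH) at equivalence = 0.004528/0.3829 = 0.01183 L.
At equivalence all the acid is converted to F-; total volume = 0.02255 + 0.01183 = 0.03438 L, so [F-] = 0.004528/0.03438 = 0.1317 M.
Kb = Kw/Ka = 1.0e-14 / 6.8 x 10^-4 = 1.47e-11.
[OH^-] = sqrt(Kb x [F-]) = sqrt(1.47e-11 x 0.1317) = 1.39e-6 M.
pOH = 5.86, so pH = 14.00 - 5.86 = 8.14.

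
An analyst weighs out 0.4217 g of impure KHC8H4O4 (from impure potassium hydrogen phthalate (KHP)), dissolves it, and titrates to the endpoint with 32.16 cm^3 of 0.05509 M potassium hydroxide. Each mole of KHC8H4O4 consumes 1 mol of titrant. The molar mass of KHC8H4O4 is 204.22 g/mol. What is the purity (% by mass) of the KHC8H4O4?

n(KOH) = 0.05509 x 0.03216 = 0.001772 mol.
n(KHC8H4O4) = 0.001772 / 1 = 0.001772 mol.
mass of KHC8H4O4 = 0.001772 x 204.22 = 0.3618 g.
% purity = 0.3618 / 0.4217 x 100 = 85.8%.

85.8%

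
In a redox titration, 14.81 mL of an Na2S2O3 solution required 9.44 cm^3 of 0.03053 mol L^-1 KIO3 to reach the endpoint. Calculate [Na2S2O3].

0.117 M

n(KIO3) = 0.03053 x 0.009440 = 0.0002882 mol.
From the balanced equation, 1 mol KIO3 reacts with 6 mol Na2S2O3, so n(Na2S2O3) = 0.0002882 x 6/1 = 0.001729 mol.
[Na2S2O3] = 0.001729 / 0.01481 L = 0.117 M.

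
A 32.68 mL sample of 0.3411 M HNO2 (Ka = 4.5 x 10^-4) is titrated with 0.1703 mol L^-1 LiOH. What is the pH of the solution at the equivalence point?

n(HNO2) = 0.3411 x 0.03268 = 0.01115 mol; V(LiOH) at equivalence = 0.01115/0.1703 = 0.06546 L.
At equivalence all the acid is converted to NO2-; total volume = 0.03268 + 0.06546 = 0.09814 L, so [NO2-] = 0.01115/0.09814 = 0.1136 M.
Kb = Kw/Ka = 1.0e-14 / 4.5 x 10^-4 = 2.22e-11.
[OH^-] = sqrt(Kb x [NO2-]) = sqrt(2.22e-11 x 0.1136) = 1.59e-6 M.
pOH = 5.80, so pH = 14.00 - 5.80 = 8.20.

8.20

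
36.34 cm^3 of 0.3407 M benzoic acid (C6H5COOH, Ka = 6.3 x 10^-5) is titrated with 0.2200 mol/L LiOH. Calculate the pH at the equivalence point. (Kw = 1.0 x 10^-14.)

8.66

n(C6H5COOH) = 0.3407 x 0.03634 = 0.01238 mol; V(LiOH) at equivalence = 0.01238/0.2200 = 0.05628 L.
At equivalence all the acid is converted to C6H5COO-; total volume = 0.03634 + 0.05628 = 0.09262 L, so [C6H5COO-] = 0.01238/0.09262 = 0.1337 M.
Kb = Kw/Ka = 1.0e-14 / 6.3 x 10^-5 = 1.59e-10.
[OH^-] = sqrt(Kb x [C6H5COO-]) = sqrt(1.59e-10 x 0.1337) = 4.61e-6 M.
pOH = 5.34, so pH = 14.00 - 5.34 = 8.66.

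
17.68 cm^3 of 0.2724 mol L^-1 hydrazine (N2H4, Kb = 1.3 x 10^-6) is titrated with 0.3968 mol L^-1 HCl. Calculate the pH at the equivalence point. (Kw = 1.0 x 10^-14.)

4.45

n(N2H4) = 0.2724 x 0.01768 = 0.004816 mol; V(HCl) at equivalence = 0.004816/0.3968 = 0.01214 L.
At equivalence the base is fully converted to N2H5+; total volume = 0.02982 L, so [N2H5+] = 0.004816/0.02982 = 0.1615 M.
Ka(N2H5+) = Kw/Kb = 1.0e-14 / 1.3 x 10^-6 = 7.69e-9.
[H^+] = sqrt(Ka x [N2H5+]) = sqrt(7.69e-9 x 0.1615) = 3.52e-5 M.
pH = -log(3.52e-5) = 4.45.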